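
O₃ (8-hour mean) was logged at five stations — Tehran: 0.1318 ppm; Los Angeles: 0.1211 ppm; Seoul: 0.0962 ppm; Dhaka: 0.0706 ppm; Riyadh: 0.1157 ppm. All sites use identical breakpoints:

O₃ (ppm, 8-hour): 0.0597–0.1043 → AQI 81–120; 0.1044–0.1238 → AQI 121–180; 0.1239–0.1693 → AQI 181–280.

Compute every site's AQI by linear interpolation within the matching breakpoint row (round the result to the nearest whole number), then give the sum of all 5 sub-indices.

729

Tehran: 0.1318 ∈ [0.1239, 0.1693] ↔ index [181, 280].
181 + (0.1318−0.1239)·(280−181)/(0.1693−0.1239) = 181 + 0.0079·99/0.0454 ≈ 198.23, so AQI = 198.
Los Angeles 0.1211: bracket 0.1044–0.1238 → index 121–180; slope 59/0.0194, offset 0.0167.
AQI = 121 + 59/0.0194·0.0167 ≈ 171.79 ⇒ 172.
Seoul: row 0.0597–0.1043 (AQI 81–120). (120−81)·(0.0962−0.0597)/(0.1043−0.0597) + 81 = 39·0.0365/0.0446 + 81 ≈ 112.92 → 113.
Dhaka: row 0.0597–0.1043 (AQI 81–120). (120−81)·(0.0706−0.0597)/(0.1043−0.0597) + 81 = 39·0.0109/0.0446 + 81 ≈ 90.53 → 91.
Riyadh: 0.1157 ∈ [0.1044, 0.1238] ↔ index [121, 180].
121 + (0.1157−0.1044)·(180−121)/(0.1238−0.1044) = 121 + 0.0113·59/0.0194 ≈ 155.37, so AQI = 155.
AQIs: Tehran=198, Los Angeles=172, Seoul=113, Dhaka=91, Riyadh=155. Sum = 198 + 172 + 113 + 91 + 155 = 729.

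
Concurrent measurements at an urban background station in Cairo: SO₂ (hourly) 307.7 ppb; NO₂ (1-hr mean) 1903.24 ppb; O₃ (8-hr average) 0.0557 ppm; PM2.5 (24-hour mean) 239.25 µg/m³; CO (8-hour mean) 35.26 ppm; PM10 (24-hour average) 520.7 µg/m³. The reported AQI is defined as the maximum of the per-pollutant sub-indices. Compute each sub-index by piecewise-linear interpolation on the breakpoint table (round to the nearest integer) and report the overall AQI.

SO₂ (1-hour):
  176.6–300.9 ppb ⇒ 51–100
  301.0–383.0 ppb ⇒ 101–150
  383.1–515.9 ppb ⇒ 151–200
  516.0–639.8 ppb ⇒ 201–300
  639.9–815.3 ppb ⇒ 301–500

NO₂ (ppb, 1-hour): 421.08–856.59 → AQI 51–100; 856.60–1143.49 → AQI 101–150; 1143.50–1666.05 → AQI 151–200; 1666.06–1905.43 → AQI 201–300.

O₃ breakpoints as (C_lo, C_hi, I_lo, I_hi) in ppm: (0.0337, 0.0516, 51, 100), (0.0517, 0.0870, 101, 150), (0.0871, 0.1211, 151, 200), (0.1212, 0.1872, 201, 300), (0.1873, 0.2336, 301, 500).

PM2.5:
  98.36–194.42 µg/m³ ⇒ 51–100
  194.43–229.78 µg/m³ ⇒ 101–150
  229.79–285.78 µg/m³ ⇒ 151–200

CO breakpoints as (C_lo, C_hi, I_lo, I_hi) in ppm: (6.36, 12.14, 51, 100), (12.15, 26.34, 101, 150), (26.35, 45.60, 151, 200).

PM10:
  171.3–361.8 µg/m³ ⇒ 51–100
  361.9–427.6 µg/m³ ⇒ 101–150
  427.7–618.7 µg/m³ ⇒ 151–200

SO₂: 307.7 lies in 301.0–383.0, so I_lo=101, I_hi=150, C_lo=301.0, C_hi=383.0.
(150−101)/(383.0−301.0) × (307.7−301.0) + 101 = 49/82.0 × 6.7 + 101 ≈ 105.00 → 105.
NO₂: 1903.24 lies in 1666.06–1905.43, so I_lo=201, I_hi=300, C_lo=1666.06, C_hi=1905.43.
(300−201)/(1905.43−1666.06) × (1903.24−1666.06) + 201 = 99/239.37 × 237.18 + 201 ≈ 299.09 → 299.
O₃ 0.0557: bracket 0.0517–0.0870 → index 101–150; slope 49/0.0353, offset 0.0040.
AQI = 101 + 49/0.0353·0.0040 ≈ 106.55 ⇒ 107.
PM2.5: 239.25 lies in 229.79–285.78, so I_lo=151, I_hi=200, C_lo=229.79, C_hi=285.78.
(200−151)/(285.78−229.79) × (239.25−229.79) + 151 = 49/55.99 × 9.46 + 151 ≈ 159.28 → 159.
CO: 35.26 ∈ [26.35, 45.60] ↔ index [151, 200].
151 + (35.26−26.35)·(200−151)/(45.60−26.35) = 151 + 8.91·49/19.25 ≈ 173.68, so AQI = 174.
PM10: 520.7 ∈ [427.7, 618.7] ↔ index [151, 200].
151 + (520.7−427.7)·(200−151)/(618.7−427.7) = 151 + 93.0·49/191.0 ≈ 174.86, so AQI = 175.
Sub-indices: SO₂→105, NO₂→299, O₃→107, PM2.5→159, CO→174, PM10→175. Overall AQI = max = 299; dominant pollutant is NO₂.

299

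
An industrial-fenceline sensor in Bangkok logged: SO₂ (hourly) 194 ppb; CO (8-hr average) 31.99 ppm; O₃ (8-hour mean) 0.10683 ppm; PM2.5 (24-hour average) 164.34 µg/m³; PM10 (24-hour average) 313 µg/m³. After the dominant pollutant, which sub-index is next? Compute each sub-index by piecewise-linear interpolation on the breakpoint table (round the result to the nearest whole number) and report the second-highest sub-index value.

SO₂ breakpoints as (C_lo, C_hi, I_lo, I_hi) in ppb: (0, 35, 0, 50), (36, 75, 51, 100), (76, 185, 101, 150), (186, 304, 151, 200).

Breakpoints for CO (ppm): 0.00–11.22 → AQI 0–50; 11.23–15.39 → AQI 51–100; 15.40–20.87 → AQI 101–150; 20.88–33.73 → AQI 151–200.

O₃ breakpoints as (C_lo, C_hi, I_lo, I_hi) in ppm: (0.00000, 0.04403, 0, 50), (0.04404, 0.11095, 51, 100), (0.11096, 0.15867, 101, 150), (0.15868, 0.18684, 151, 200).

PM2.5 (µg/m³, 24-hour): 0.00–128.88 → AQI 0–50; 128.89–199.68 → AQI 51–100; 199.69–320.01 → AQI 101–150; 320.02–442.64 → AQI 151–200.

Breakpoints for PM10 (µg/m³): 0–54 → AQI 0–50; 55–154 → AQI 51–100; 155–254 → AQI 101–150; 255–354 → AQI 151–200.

SO₂: 194 ∈ [186, 304] ↔ index [151, 200].
151 + (194−186)·(200−151)/(304−186) = 151 + 8·49/118 ≈ 154.32, so AQI = 154.
CO: 31.99 lies in 20.88–33.73, so I_lo=151, I_hi=200, C_lo=20.88, C_hi=33.73.
(200−151)/(33.73−20.88) × (31.99−20.88) + 151 = 49/12.85 × 11.11 + 151 ≈ 193.36 → 193.
O₃: 0.10683 lies in 0.04404–0.11095, so I_lo=51, I_hi=100, C_lo=0.04404, C_hi=0.11095.
(100−51)/(0.11095−0.04404) × (0.10683−0.04404) + 51 = 49/0.06691 × 0.06279 + 51 ≈ 96.98 → 97.
PM2.5: row 128.89–199.68 (AQI 51–100). (100−51)·(164.34−128.89)/(199.68−128.89) + 51 = 49·35.45/70.79 + 51 ≈ 75.54 → 76.
PM10: 313 lies in 255–354, so I_lo=151, I_hi=200, C_lo=255, C_hi=354.
(200−151)/(354−255) × (313−255) + 151 = 49/99 × 58 + 151 ≈ 179.71 → 180.
Sub-indices: SO₂→154, CO→193, O₃→97, PM2.5→76, PM10→180. Ranked high→low: 193, 180, 154, 97, 76. Second-highest sub-index = 180.

180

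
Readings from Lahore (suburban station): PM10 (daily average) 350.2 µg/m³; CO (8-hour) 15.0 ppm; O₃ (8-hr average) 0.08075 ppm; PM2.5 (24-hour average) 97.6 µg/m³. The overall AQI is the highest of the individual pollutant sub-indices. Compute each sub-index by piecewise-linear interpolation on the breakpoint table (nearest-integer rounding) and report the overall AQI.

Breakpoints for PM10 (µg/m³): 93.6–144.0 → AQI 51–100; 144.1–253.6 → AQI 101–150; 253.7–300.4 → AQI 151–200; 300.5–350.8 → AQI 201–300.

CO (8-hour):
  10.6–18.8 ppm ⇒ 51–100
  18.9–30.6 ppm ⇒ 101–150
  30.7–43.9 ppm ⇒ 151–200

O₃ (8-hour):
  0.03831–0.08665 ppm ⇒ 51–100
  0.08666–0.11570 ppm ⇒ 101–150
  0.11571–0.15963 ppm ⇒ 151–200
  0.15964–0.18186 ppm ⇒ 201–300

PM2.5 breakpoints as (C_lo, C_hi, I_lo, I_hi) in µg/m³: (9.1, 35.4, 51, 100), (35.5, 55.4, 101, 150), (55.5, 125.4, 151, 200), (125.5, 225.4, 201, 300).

299

PM10: 350.2 lies in 300.5–350.8, so I_lo=201, I_hi=300, C_lo=300.5, C_hi=350.8.
(300−201)/(350.8−300.5) × (350.2−300.5) + 201 = 99/50.3 × 49.7 + 201 ≈ 298.82 → 299.
CO: 15.0 ∈ [10.6, 18.8] ↔ index [51, 100].
51 + (15.0−10.6)·(100−51)/(18.8−10.6) = 51 + 4.4·49/8.2 ≈ 77.29, so AQI = 77.
O₃ 0.08075: bracket 0.03831–0.08665 → index 51–100; slope 49/0.04834, offset 0.04244.
AQI = 51 + 49/0.04834·0.04244 ≈ 94.02 ⇒ 94.
PM2.5: 97.6 ∈ [55.5, 125.4] ↔ index [151, 200].
151 + (97.6−55.5)·(200−151)/(125.4−55.5) = 151 + 42.1·49/69.9 ≈ 180.51, so AQI = 181.
Sub-indices: PM10→299, CO→77, O₃→94, PM2.5→181. Overall AQI = max = 299; dominant pollutant is PM10.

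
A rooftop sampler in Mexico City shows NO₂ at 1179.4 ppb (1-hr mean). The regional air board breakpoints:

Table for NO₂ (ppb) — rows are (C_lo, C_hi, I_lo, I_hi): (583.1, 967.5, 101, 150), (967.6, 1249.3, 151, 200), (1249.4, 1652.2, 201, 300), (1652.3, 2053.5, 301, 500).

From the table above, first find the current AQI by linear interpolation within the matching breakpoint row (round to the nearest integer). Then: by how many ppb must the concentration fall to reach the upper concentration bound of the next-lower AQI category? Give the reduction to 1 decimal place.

211.9

NO₂: 1179.4 ∈ [967.6, 1249.3] ↔ index [151, 200].
151 + (1179.4−967.6)·(200−151)/(1249.3−967.6) = 151 + 211.8·49/281.7 ≈ 187.84, so AQI = 188.
Current AQI 188 is in the Unhealthy range (151–200). The next-lower category tops out at AQI 150, whose upper concentration bound is 967.5 ppb.
Reduction needed = 1179.4 − 967.5 = 211.9 ppb.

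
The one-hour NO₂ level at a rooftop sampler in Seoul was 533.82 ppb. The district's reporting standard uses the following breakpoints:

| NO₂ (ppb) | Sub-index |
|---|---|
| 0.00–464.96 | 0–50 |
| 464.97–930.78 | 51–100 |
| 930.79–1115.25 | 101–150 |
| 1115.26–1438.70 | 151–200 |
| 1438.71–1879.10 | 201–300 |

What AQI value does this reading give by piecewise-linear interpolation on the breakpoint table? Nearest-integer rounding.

NO₂: row 464.97–930.78 (AQI 51–100). (100−51)·(533.82−464.97)/(930.78−464.97) + 51 = 49·68.85/465.81 + 51 ≈ 58.24 → 58.

58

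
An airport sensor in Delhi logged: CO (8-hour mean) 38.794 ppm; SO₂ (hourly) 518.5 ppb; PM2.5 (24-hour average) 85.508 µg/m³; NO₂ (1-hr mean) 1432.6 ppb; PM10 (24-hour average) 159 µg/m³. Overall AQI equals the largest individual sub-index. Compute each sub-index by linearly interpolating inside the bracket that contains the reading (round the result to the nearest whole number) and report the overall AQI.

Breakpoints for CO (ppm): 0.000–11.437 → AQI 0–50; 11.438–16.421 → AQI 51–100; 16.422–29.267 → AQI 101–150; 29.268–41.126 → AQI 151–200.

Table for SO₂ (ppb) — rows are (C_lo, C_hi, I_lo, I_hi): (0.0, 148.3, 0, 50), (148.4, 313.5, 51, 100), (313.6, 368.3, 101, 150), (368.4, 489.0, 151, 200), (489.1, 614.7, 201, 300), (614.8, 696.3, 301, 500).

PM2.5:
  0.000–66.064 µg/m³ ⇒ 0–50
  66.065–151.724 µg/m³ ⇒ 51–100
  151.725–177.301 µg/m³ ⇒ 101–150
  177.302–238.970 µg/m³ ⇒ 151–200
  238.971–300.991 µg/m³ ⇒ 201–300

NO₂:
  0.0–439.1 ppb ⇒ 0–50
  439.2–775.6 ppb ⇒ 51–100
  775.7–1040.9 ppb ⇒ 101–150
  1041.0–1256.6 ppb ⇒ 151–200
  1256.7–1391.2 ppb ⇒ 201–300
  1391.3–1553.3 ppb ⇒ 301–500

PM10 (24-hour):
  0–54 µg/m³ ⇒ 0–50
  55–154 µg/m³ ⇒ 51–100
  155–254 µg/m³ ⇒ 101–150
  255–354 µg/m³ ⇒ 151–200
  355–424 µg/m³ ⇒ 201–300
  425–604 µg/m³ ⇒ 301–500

CO 38.794: bracket 29.268–41.126 → index 151–200; slope 49/11.858, offset 9.526.
AQI = 151 + 49/11.858·9.526 ≈ 190.36 ⇒ 190.
SO₂: row 489.1–614.7 (AQI 201–300). (300−201)·(518.5−489.1)/(614.7−489.1) + 201 = 99·29.4/125.6 + 201 ≈ 224.17 → 224.
PM2.5: 85.508 lies in 66.065–151.724, so I_lo=51, I_hi=100, C_lo=66.065, C_hi=151.724.
(100−51)/(151.724−66.065) × (85.508−66.065) + 51 = 49/85.659 × 19.443 + 51 ≈ 62.12 → 62.
NO₂ 1432.6: bracket 1391.3–1553.3 → index 301–500; slope 199/162.0, offset 41.3.
AQI = 301 + 199/162.0·41.3 ≈ 351.73 ⇒ 352.
PM10: 159 ∈ [155, 254] ↔ index [101, 150].
101 + (159−155)·(150−101)/(254−155) = 101 + 4·49/99 ≈ 102.98, so AQI = 103.
Sub-indices: CO→190, SO₂→224, PM2.5→62, NO₂→352, PM10→103. Overall AQI = max = 352; dominant pollutant is NO₂.

352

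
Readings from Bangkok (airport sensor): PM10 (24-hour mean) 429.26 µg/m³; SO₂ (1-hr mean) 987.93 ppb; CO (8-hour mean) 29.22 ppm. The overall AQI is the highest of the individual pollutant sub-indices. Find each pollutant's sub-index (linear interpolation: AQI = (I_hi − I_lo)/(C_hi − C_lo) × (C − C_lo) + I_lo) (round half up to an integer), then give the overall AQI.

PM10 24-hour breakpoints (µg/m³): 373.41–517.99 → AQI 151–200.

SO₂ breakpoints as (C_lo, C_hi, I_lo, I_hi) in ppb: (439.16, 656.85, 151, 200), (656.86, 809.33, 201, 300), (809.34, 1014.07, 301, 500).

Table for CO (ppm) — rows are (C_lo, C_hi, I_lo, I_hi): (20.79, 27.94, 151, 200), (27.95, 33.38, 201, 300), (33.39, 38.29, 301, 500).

PM10 429.26: bracket 373.41–517.99 → index 151–200; slope 49/144.58, offset 55.85.
AQI = 151 + 49/144.58·55.85 ≈ 169.93 ⇒ 170.
SO₂: 987.93 ∈ [809.34, 1014.07] ↔ index [301, 500].
301 + (987.93−809.34)·(500−301)/(1014.07−809.34) = 301 + 178.59·199/204.73 ≈ 474.59, so AQI = 475.
CO: row 27.95–33.38 (AQI 201–300). (300−201)·(29.22−27.95)/(33.38−27.95) + 201 = 99·1.27/5.43 + 201 ≈ 224.15 → 224.
Sub-indices: PM10→170, SO₂→475, CO→224. Overall AQI = max = 475; dominant pollutant is SO₂.
AQI 475: Hazardous.

475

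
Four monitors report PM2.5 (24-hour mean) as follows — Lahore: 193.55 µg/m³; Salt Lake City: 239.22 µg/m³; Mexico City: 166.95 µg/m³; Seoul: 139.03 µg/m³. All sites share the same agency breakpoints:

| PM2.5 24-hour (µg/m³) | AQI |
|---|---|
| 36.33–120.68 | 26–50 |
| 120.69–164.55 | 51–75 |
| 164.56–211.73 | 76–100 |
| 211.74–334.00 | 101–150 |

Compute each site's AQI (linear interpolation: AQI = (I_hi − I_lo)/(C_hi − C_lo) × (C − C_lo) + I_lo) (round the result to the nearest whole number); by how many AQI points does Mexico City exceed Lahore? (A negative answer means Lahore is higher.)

Lahore: 193.55 lies in 164.56–211.73, so I_lo=76, I_hi=100, C_lo=164.56, C_hi=211.73.
(100−76)/(211.73−164.56) × (193.55−164.56) + 76 = 24/47.17 × 28.99 + 76 ≈ 90.75 → 91.
Salt Lake City: row 211.74–334.00 (AQI 101–150). (150−101)·(239.22−211.74)/(334.00−211.74) + 101 = 49·27.48/122.26 + 101 ≈ 112.01 → 112.
Mexico City 166.95: bracket 164.56–211.73 → index 76–100; slope 24/47.17, offset 2.39.
AQI = 76 + 24/47.17·2.39 ≈ 77.22 ⇒ 77.
Seoul: 139.03 lies in 120.69–164.55, so I_lo=51, I_hi=75, C_lo=120.69, C_hi=164.55.
(75−51)/(164.55−120.69) × (139.03−120.69) + 51 = 24/43.86 × 18.34 + 51 ≈ 61.04 → 61.
AQIs: Lahore=91, Salt Lake City=112, Mexico City=77, Seoul=61. Mexico City (77) − Lahore (91) = -14.

-14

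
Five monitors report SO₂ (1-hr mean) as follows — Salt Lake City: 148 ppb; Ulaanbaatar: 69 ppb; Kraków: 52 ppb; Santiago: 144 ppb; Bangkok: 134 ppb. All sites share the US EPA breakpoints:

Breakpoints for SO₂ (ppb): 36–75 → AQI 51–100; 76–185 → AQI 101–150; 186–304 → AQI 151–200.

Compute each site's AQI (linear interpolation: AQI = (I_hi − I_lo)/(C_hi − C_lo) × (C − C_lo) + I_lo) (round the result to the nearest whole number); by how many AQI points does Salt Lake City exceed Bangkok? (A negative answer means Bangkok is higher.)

Salt Lake City: row 76–185 (AQI 101–150). (150−101)·(148−76)/(185−76) + 101 = 49·72/109 + 101 ≈ 133.37 → 133.
Ulaanbaatar: 69 lies in 36–75, so I_lo=51, I_hi=100, C_lo=36, C_hi=75.
(100−51)/(75−36) × (69−36) + 51 = 49/39 × 33 + 51 ≈ 92.46 → 92.
Kraków: row 36–75 (AQI 51–100). (100−51)·(52−36)/(75−36) + 51 = 49·16/39 + 51 ≈ 71.10 → 71.
Santiago: row 76–185 (AQI 101–150). (150−101)·(144−76)/(185−76) + 101 = 49·68/109 + 101 ≈ 131.57 → 132.
Bangkok: row 76–185 (AQI 101–150). (150−101)·(134−76)/(185−76) + 101 = 49·58/109 + 101 ≈ 127.07 → 127.
AQIs: Salt Lake City=133, Ulaanbaatar=92, Kraków=71, Santiago=132, Bangkok=127. Salt Lake City (133) − Bangkok (127) = 6.

6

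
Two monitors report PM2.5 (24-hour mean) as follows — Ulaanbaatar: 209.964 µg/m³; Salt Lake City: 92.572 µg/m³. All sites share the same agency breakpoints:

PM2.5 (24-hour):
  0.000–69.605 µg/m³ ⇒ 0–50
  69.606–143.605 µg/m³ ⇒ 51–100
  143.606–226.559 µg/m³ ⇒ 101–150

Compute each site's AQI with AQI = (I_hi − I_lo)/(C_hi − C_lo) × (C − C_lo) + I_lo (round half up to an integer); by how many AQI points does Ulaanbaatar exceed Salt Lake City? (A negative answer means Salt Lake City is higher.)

74

Ulaanbaatar 209.964: bracket 143.606–226.559 → index 101–150; slope 49/82.953, offset 66.358.
AQI = 101 + 49/82.953·66.358 ≈ 140.20 ⇒ 140.
Salt Lake City 92.572: bracket 69.606–143.605 → index 51–100; slope 49/73.999, offset 22.966.
AQI = 51 + 49/73.999·22.966 ≈ 66.21 ⇒ 66.
AQIs: Ulaanbaatar=140, Salt Lake City=66. Ulaanbaatar (140) − Salt Lake City (66) = 74.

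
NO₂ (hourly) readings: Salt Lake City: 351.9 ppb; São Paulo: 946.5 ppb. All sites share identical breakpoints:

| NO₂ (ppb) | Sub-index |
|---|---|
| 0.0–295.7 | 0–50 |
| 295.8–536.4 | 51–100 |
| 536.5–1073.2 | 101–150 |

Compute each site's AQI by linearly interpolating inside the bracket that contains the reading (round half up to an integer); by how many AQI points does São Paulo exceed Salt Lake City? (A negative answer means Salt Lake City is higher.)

Salt Lake City: 351.9 lies in 295.8–536.4, so I_lo=51, I_hi=100, C_lo=295.8, C_hi=536.4.
(100−51)/(536.4−295.8) × (351.9−295.8) + 51 = 49/240.6 × 56.1 + 51 ≈ 62.43 → 62.
São Paulo: 946.5 ∈ [536.5, 1073.2] ↔ index [101, 150].
101 + (946.5−536.5)·(150−101)/(1073.2−536.5) = 101 + 410.0·49/536.7 ≈ 138.43, so AQI = 138.
AQIs: Salt Lake City=62, São Paulo=138. São Paulo (138) − Salt Lake City (62) = 76.

76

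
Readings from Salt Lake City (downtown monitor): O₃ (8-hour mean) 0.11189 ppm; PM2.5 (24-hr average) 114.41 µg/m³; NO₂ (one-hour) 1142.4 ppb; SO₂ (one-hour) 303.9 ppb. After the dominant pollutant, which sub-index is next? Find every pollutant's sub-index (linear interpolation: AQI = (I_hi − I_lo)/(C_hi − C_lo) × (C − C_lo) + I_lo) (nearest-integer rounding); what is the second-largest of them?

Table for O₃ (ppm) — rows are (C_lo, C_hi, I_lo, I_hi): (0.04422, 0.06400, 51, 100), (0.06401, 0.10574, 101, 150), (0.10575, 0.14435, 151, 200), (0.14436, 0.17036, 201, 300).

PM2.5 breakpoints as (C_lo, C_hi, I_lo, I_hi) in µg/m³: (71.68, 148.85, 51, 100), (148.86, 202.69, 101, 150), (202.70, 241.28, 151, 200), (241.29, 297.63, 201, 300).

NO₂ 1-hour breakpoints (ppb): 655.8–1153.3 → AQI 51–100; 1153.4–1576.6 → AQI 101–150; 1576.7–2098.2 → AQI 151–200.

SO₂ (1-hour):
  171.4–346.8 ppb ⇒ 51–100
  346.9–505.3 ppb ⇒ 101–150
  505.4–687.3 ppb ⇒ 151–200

99

O₃ 0.11189: bracket 0.10575–0.14435 → index 151–200; slope 49/0.03860, offset 0.00614.
AQI = 151 + 49/0.03860·0.00614 ≈ 158.79 ⇒ 159.
PM2.5: 114.41 ∈ [71.68, 148.85] ↔ index [51, 100].
51 + (114.41−71.68)·(100−51)/(148.85−71.68) = 51 + 42.73·49/77.17 ≈ 78.13, so AQI = 78.
NO₂ 1142.4: bracket 655.8–1153.3 → index 51–100; slope 49/497.5, offset 486.6.
AQI = 51 + 49/497.5·486.6 ≈ 98.93 ⇒ 99.
SO₂: row 171.4–346.8 (AQI 51–100). (100−51)·(303.9−171.4)/(346.8−171.4) + 51 = 49·132.5/175.4 + 51 ≈ 88.02 → 88.
Sub-indices: O₃→159, PM2.5→78, NO₂→99, SO₂→88. Ranked high→low: 159, 99, 88, 78. Second-highest sub-index = 99.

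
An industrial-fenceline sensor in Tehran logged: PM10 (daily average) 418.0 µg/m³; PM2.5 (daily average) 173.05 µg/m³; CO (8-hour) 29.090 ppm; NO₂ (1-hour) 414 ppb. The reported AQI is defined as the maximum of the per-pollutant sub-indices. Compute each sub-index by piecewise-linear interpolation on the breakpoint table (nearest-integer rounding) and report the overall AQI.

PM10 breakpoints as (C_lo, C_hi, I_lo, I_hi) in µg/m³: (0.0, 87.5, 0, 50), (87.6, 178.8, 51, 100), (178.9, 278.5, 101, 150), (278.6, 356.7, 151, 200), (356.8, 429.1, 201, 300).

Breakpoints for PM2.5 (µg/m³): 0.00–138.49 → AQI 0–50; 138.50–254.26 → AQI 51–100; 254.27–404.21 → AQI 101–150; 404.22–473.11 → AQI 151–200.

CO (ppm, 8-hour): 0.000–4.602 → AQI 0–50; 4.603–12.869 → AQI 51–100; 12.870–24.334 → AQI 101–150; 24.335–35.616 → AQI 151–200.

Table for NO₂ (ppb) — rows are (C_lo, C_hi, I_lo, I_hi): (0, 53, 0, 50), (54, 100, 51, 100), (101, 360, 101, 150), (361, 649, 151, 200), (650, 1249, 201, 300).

285

PM10: row 356.8–429.1 (AQI 201–300). (300−201)·(418.0−356.8)/(429.1−356.8) + 201 = 99·61.2/72.3 + 201 ≈ 284.80 → 285.
PM2.5: 173.05 ∈ [138.50, 254.26] ↔ index [51, 100].
51 + (173.05−138.50)·(100−51)/(254.26−138.50) = 51 + 34.55·49/115.76 ≈ 65.62, so AQI = 66.
CO 29.090: bracket 24.335–35.616 → index 151–200; slope 49/11.281, offset 4.755.
AQI = 151 + 49/11.281·4.755 ≈ 171.65 ⇒ 172.
NO₂ 414: bracket 361–649 → index 151–200; slope 49/288, offset 53.
AQI = 151 + 49/288·53 ≈ 160.02 ⇒ 160.
Sub-indices: PM10→285, PM2.5→66, CO→172, NO₂→160. Overall AQI = max = 285; dominant pollutant is PM10.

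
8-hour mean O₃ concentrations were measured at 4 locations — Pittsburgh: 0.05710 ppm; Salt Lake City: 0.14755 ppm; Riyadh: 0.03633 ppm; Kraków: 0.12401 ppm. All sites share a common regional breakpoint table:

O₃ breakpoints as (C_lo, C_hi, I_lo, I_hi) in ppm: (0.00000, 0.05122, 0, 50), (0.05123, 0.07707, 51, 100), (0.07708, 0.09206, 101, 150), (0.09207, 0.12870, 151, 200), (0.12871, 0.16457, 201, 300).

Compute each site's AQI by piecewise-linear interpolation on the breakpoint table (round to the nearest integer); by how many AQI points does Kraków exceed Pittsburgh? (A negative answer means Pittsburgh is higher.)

132

Pittsburgh 0.05710: bracket 0.05123–0.07707 → index 51–100; slope 49/0.02584, offset 0.00587.
AQI = 51 + 49/0.02584·0.00587 ≈ 62.13 ⇒ 62.
Salt Lake City: 0.14755 lies in 0.12871–0.16457, so I_lo=201, I_hi=300, C_lo=0.12871, C_hi=0.16457.
(300−201)/(0.16457−0.12871) × (0.14755−0.12871) + 201 = 99/0.03586 × 0.01884 + 201 ≈ 253.01 → 253.
Riyadh 0.03633: bracket 0.00000–0.05122 → index 0–50; slope 50/0.05122, offset 0.03633.
AQI = 0 + 50/0.05122·0.03633 ≈ 35.46 ⇒ 35.
Kraków: row 0.09207–0.12870 (AQI 151–200). (200−151)·(0.12401−0.09207)/(0.12870−0.09207) + 151 = 49·0.03194/0.03663 + 151 ≈ 193.73 → 194.
AQIs: Pittsburgh=62, Salt Lake City=253, Riyadh=35, Kraków=194. Kraków (194) − Pittsburgh (62) = 132.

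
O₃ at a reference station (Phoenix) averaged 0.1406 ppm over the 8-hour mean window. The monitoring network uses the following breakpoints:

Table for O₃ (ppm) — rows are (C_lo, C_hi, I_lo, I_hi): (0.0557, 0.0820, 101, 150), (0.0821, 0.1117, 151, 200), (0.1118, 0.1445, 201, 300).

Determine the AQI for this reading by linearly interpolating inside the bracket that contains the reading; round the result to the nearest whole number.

O₃: row 0.1118–0.1445 (AQI 201–300). (300−201)·(0.1406−0.1118)/(0.1445−0.1118) + 201 = 99·0.0288/0.0327 + 201 ≈ 288.19 → 288.

288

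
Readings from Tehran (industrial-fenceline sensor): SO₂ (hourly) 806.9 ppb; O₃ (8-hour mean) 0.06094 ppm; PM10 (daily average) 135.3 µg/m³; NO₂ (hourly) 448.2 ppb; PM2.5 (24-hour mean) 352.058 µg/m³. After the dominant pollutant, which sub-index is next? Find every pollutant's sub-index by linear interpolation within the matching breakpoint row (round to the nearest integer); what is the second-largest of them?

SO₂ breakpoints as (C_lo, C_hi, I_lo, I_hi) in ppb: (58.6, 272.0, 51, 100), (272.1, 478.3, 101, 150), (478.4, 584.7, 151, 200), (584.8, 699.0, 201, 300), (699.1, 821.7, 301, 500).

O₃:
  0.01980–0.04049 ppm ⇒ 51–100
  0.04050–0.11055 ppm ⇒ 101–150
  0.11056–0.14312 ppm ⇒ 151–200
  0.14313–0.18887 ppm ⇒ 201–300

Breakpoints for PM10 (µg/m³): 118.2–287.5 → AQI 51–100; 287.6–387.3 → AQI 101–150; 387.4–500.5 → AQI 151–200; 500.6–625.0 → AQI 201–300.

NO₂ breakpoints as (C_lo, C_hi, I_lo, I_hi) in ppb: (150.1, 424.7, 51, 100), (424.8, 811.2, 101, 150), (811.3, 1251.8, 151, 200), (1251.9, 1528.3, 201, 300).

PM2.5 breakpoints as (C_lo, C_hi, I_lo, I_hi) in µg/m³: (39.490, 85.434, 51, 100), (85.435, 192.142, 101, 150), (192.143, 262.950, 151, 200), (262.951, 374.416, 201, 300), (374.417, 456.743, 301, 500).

280

SO₂: 806.9 lies in 699.1–821.7, so I_lo=301, I_hi=500, C_lo=699.1, C_hi=821.7.
(500−301)/(821.7−699.1) × (806.9−699.1) + 301 = 199/122.6 × 107.8 + 301 ≈ 475.98 → 476.
O₃: row 0.04050–0.11055 (AQI 101–150). (150−101)·(0.06094−0.04050)/(0.11055−0.04050) + 101 = 49·0.02044/0.07005 + 101 ≈ 115.30 → 115.
PM10 135.3: bracket 118.2–287.5 → index 51–100; slope 49/169.3, offset 17.1.
AQI = 51 + 49/169.3·17.1 ≈ 55.95 ⇒ 56.
NO₂: row 424.8–811.2 (AQI 101–150). (150−101)·(448.2−424.8)/(811.2−424.8) + 101 = 49·23.4/386.4 + 101 ≈ 103.97 → 104.
PM2.5 352.058: bracket 262.951–374.416 → index 201–300; slope 99/111.465, offset 89.107.
AQI = 201 + 99/111.465·89.107 ≈ 280.14 ⇒ 280.
Sub-indices: SO₂→476, O₃→115, PM10→56, NO₂→104, PM2.5→280. Ranked high→low: 476, 280, 115, 104, 56. Second-highest sub-index = 280.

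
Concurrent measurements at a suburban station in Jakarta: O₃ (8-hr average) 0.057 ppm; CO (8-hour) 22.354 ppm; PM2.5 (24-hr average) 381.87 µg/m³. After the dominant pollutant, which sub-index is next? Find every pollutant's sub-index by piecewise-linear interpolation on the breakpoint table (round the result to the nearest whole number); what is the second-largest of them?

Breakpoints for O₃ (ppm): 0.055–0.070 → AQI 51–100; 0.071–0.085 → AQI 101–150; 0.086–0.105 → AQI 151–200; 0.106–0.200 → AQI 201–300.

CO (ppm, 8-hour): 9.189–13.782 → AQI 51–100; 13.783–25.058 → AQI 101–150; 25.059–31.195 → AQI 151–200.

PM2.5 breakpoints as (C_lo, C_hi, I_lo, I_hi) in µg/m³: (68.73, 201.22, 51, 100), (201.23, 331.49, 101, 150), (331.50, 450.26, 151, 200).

138

O₃: 0.057 lies in 0.055–0.070, so I_lo=51, I_hi=100, C_lo=0.055, C_hi=0.070.
(100−51)/(0.070−0.055) × (0.057−0.055) + 51 = 49/0.015 × 0.002 + 51 ≈ 57.53 → 58.
CO 22.354: bracket 13.783–25.058 → index 101–150; slope 49/11.275, offset 8.571.
AQI = 101 + 49/11.275·8.571 ≈ 138.25 ⇒ 138.
PM2.5: 381.87 ∈ [331.50, 450.26] ↔ index [151, 200].
151 + (381.87−331.50)·(200−151)/(450.26−331.50) = 151 + 50.37·49/118.76 ≈ 171.78, so AQI = 172.
Sub-indices: O₃→58, CO→138, PM2.5→172. Ranked high→low: 172, 138, 58. Second-highest sub-index = 138.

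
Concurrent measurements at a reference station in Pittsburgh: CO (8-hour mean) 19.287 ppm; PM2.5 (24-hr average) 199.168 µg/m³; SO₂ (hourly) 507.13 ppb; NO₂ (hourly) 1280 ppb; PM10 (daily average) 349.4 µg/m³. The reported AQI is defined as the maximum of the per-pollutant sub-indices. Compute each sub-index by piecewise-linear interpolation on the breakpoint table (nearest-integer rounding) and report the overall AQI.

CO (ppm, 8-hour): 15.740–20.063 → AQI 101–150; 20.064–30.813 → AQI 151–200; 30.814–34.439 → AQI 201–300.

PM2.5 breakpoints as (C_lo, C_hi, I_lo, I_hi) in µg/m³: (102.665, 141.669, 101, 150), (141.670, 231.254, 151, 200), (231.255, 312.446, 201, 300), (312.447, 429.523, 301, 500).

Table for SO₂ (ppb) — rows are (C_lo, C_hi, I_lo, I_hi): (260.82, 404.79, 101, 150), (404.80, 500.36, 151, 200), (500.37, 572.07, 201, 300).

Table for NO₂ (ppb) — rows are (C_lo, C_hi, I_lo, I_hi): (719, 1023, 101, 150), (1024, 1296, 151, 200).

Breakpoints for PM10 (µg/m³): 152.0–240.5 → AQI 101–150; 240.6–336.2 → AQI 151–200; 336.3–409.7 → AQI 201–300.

219

CO: row 15.740–20.063 (AQI 101–150). (150−101)·(19.287−15.740)/(20.063−15.740) + 101 = 49·3.547/4.323 + 101 ≈ 141.20 → 141.
PM2.5: 199.168 ∈ [141.670, 231.254] ↔ index [151, 200].
151 + (199.168−141.670)·(200−151)/(231.254−141.670) = 151 + 57.498·49/89.584 ≈ 182.45, so AQI = 182.
SO₂ 507.13: bracket 500.37–572.07 → index 201–300; slope 99/71.70, offset 6.76.
AQI = 201 + 99/71.70·6.76 ≈ 210.33 ⇒ 210.
NO₂: row 1024–1296 (AQI 151–200). (200−151)·(1280−1024)/(1296−1024) + 151 = 49·256/272 + 151 ≈ 197.12 → 197.
PM10: row 336.3–409.7 (AQI 201–300). (300−201)·(349.4−336.3)/(409.7−336.3) + 201 = 99·13.1/73.4 + 201 ≈ 218.67 → 219.
Sub-indices: CO→141, PM2.5→182, SO₂→210, NO₂→197, PM10→219. Overall AQI = max = 219; dominant pollutant is PM10.
AQI 219: Very Unhealthy.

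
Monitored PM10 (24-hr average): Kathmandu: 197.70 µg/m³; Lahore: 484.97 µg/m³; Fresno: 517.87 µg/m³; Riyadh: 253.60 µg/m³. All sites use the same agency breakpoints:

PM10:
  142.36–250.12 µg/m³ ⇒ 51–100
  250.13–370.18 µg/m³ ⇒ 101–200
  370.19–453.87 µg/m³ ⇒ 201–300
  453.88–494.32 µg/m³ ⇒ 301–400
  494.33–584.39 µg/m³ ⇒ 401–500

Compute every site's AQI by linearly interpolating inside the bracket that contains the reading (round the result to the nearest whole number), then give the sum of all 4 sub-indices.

Kathmandu: 197.70 lies in 142.36–250.12, so I_lo=51, I_hi=100, C_lo=142.36, C_hi=250.12.
(100−51)/(250.12−142.36) × (197.70−142.36) + 51 = 49/107.76 × 55.34 + 51 ≈ 76.16 → 76.
Lahore: row 453.88–494.32 (AQI 301–400). (400−301)·(484.97−453.88)/(494.32−453.88) + 301 = 99·31.09/40.44 + 301 ≈ 377.11 → 377.
Fresno: row 494.33–584.39 (AQI 401–500). (500−401)·(517.87−494.33)/(584.39−494.33) + 401 = 99·23.54/90.06 + 401 ≈ 426.88 → 427.
Riyadh: 253.60 lies in 250.13–370.18, so I_lo=101, I_hi=200, C_lo=250.13, C_hi=370.18.
(200−101)/(370.18−250.13) × (253.60−250.13) + 101 = 99/120.05 × 3.47 + 101 ≈ 103.86 → 104.
AQIs: Kathmandu=76, Lahore=377, Fresno=427, Riyadh=104. Sum = 76 + 377 + 427 + 104 = 984.

984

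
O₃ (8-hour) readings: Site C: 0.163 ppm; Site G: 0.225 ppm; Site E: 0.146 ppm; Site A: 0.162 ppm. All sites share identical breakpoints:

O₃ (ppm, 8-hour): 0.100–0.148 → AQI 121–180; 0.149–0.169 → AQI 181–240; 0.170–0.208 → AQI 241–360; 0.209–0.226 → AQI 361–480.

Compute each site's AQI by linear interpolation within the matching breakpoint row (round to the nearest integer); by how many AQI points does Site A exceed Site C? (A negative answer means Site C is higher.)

-3

Site C: row 0.149–0.169 (AQI 181–240). (240−181)·(0.163−0.149)/(0.169−0.149) + 181 = 59·0.014/0.020 + 181 ≈ 222.30 → 222.
Site G: 0.225 ∈ [0.209, 0.226] ↔ index [361, 480].
361 + (0.225−0.209)·(480−361)/(0.226−0.209) = 361 + 0.016·119/0.017 ≈ 473.00, so AQI = 473.
Site E 0.146: bracket 0.100–0.148 → index 121–180; slope 59/0.048, offset 0.046.
AQI = 121 + 59/0.048·0.046 ≈ 177.54 ⇒ 178.
Site A 0.162: bracket 0.149–0.169 → index 181–240; slope 59/0.020, offset 0.013.
AQI = 181 + 59/0.020·0.013 ≈ 219.35 ⇒ 219.
AQIs: Site C=222, Site G=473, Site E=178, Site A=219. Site A (219) − Site C (222) = -3.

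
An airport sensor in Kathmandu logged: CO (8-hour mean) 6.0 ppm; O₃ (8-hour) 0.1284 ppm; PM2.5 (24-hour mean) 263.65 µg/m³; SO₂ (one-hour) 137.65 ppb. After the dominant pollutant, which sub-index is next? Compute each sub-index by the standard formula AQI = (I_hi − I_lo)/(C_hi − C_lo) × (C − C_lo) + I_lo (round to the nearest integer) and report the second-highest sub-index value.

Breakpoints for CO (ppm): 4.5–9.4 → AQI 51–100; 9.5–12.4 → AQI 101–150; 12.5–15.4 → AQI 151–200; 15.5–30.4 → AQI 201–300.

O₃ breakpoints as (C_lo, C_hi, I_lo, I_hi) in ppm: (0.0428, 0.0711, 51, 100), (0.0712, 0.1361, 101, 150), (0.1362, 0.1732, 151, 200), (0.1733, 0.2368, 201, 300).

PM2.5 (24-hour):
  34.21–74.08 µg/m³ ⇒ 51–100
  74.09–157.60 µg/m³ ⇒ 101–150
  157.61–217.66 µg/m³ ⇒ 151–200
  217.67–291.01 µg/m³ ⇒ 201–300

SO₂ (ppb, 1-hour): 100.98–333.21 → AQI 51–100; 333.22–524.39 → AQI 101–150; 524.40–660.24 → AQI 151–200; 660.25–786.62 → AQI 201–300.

CO: 6.0 lies in 4.5–9.4, so I_lo=51, I_hi=100, C_lo=4.5, C_hi=9.4.
(100−51)/(9.4−4.5) × (6.0−4.5) + 51 = 49/4.9 × 1.5 + 51 ≈ 66.00 → 66.
O₃: 0.1284 ∈ [0.0712, 0.1361] ↔ index [101, 150].
101 + (0.1284−0.0712)·(150−101)/(0.1361−0.0712) = 101 + 0.0572·49/0.0649 ≈ 144.19, so AQI = 144.
PM2.5 263.65: bracket 217.67–291.01 → index 201–300; slope 99/73.34, offset 45.98.
AQI = 201 + 99/73.34·45.98 ≈ 263.07 ⇒ 263.
SO₂: 137.65 ∈ [100.98, 333.21] ↔ index [51, 100].
51 + (137.65−100.98)·(100−51)/(333.21−100.98) = 51 + 36.67·49/232.23 ≈ 58.74, so AQI = 59.
Sub-indices: CO→66, O₃→144, PM2.5→263, SO₂→59. Ranked high→low: 263, 144, 66, 59. Second-highest sub-index = 144.

144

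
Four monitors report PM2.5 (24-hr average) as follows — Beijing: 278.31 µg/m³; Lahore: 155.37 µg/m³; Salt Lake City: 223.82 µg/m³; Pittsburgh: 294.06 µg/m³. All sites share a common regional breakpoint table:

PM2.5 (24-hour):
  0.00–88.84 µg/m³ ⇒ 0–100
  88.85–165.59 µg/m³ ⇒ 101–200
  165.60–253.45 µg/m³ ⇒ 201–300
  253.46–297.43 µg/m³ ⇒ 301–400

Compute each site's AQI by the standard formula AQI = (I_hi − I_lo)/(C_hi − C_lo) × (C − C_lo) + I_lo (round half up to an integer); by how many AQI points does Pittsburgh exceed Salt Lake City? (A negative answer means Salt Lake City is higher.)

125

Beijing: 278.31 lies in 253.46–297.43, so I_lo=301, I_hi=400, C_lo=253.46, C_hi=297.43.
(400−301)/(297.43−253.46) × (278.31−253.46) + 301 = 99/43.97 × 24.85 + 301 ≈ 356.95 → 357.
Lahore: 155.37 ∈ [88.85, 165.59] ↔ index [101, 200].
101 + (155.37−88.85)·(200−101)/(165.59−88.85) = 101 + 66.52·99/76.74 ≈ 186.82, so AQI = 187.
Salt Lake City 223.82: bracket 165.60–253.45 → index 201–300; slope 99/87.85, offset 58.22.
AQI = 201 + 99/87.85·58.22 ≈ 266.61 ⇒ 267.
Pittsburgh: 294.06 ∈ [253.46, 297.43] ↔ index [301, 400].
301 + (294.06−253.46)·(400−301)/(297.43−253.46) = 301 + 40.60·99/43.97 ≈ 392.41, so AQI = 392.
AQIs: Beijing=357, Lahore=187, Salt Lake City=267, Pittsburgh=392. Pittsburgh (392) − Salt Lake City (267) = 125.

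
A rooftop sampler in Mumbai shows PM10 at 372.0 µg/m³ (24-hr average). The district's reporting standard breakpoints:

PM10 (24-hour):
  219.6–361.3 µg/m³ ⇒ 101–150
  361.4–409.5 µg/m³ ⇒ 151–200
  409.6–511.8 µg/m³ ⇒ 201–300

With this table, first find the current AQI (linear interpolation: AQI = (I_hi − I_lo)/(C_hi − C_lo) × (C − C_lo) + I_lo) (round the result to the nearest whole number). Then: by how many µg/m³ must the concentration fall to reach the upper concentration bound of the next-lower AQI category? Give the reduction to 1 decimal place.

10.7

PM10 372.0: bracket 361.4–409.5 → index 151–200; slope 49/48.1, offset 10.6.
AQI = 151 + 49/48.1·10.6 ≈ 161.80 ⇒ 162.
Current AQI 162 is in the Unhealthy range (151–200). The next-lower category tops out at AQI 150, whose upper concentration bound is 361.3 µg/m³.
Reduction needed = 372.0 − 361.3 = 10.7 µg/m³.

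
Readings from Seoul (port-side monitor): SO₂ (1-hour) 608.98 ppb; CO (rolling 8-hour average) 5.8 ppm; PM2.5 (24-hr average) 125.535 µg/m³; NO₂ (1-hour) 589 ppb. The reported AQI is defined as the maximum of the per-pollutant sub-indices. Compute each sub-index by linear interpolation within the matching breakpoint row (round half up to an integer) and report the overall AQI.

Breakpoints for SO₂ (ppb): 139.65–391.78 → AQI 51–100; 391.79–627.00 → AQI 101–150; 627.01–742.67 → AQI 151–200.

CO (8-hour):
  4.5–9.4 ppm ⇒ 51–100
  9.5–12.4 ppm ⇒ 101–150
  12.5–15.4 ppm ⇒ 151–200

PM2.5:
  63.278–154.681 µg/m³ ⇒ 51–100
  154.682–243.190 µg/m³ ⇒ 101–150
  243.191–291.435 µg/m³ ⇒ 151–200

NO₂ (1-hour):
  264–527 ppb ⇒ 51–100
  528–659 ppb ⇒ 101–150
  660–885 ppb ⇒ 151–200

SO₂: row 391.79–627.00 (AQI 101–150). (150−101)·(608.98−391.79)/(627.00−391.79) + 101 = 49·217.19/235.21 + 101 ≈ 146.25 → 146.
CO: 5.8 lies in 4.5–9.4, so I_lo=51, I_hi=100, C_lo=4.5, C_hi=9.4.
(100−51)/(9.4−4.5) × (5.8−4.5) + 51 = 49/4.9 × 1.3 + 51 ≈ 64.00 → 64.
PM2.5: 125.535 ∈ [63.278, 154.681] ↔ index [51, 100].
51 + (125.535−63.278)·(100−51)/(154.681−63.278) = 51 + 62.257·49/91.403 ≈ 84.38, so AQI = 84.
NO₂: row 528–659 (AQI 101–150). (150−101)·(589−528)/(659−528) + 101 = 49·61/131 + 101 ≈ 123.82 → 124.
Sub-indices: SO₂→146, CO→64, PM2.5→84, NO₂→124. Overall AQI = max = 146; dominant pollutant is SO₂.

146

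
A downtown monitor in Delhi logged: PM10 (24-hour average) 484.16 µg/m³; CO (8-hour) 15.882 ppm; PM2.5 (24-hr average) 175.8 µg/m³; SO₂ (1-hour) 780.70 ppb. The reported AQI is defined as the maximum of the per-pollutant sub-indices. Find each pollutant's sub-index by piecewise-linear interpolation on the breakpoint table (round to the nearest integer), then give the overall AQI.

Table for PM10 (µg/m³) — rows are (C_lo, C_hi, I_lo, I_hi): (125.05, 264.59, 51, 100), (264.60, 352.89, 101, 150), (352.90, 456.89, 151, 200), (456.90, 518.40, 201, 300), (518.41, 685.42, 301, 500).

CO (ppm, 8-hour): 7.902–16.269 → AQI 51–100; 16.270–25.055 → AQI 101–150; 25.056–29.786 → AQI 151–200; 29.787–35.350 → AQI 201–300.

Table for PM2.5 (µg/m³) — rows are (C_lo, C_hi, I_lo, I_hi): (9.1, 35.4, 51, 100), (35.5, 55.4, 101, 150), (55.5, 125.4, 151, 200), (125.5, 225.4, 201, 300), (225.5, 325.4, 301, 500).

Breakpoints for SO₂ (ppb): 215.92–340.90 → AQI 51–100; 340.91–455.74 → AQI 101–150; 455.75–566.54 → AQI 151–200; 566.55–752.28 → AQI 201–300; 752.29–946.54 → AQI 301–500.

PM10: 484.16 ∈ [456.90, 518.40] ↔ index [201, 300].
201 + (484.16−456.90)·(300−201)/(518.40−456.90) = 201 + 27.26·99/61.50 ≈ 244.88, so AQI = 245.
CO: 15.882 ∈ [7.902, 16.269] ↔ index [51, 100].
51 + (15.882−7.902)·(100−51)/(16.269−7.902) = 51 + 7.980·49/8.367 ≈ 97.73, so AQI = 98.
PM2.5: 175.8 lies in 125.5–225.4, so I_lo=201, I_hi=300, C_lo=125.5, C_hi=225.4.
(300−201)/(225.4−125.5) × (175.8−125.5) + 201 = 99/99.9 × 50.3 + 201 ≈ 250.85 → 251.
SO₂: 780.70 ∈ [752.29, 946.54] ↔ index [301, 500].
301 + (780.70−752.29)·(500−301)/(946.54−752.29) = 301 + 28.41·199/194.25 ≈ 330.10, so AQI = 330.
Sub-indices: PM10→245, CO→98, PM2.5→251, SO₂→330. Overall AQI = max = 330; dominant pollutant is SO₂.

330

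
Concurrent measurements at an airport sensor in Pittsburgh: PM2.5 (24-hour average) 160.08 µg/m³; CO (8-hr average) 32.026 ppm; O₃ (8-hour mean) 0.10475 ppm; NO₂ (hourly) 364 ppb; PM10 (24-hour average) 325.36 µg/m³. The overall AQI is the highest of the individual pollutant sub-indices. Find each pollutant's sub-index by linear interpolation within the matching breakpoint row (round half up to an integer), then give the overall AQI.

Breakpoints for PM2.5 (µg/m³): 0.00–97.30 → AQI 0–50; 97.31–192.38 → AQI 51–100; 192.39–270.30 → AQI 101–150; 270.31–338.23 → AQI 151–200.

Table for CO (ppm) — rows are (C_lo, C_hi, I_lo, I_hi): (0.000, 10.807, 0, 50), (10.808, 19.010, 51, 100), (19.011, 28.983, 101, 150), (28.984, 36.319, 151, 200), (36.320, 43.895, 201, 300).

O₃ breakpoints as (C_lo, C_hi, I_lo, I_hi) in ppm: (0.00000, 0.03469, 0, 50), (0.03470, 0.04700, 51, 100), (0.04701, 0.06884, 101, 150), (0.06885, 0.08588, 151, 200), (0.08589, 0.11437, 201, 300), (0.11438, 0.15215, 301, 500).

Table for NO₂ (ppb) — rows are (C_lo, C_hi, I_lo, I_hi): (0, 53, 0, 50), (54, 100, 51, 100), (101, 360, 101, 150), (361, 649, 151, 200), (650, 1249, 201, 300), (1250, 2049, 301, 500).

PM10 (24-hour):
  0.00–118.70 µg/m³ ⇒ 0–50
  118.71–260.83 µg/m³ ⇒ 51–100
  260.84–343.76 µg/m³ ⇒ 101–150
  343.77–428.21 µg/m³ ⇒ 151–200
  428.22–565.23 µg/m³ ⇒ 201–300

267

PM2.5 160.08: bracket 97.31–192.38 → index 51–100; slope 49/95.07, offset 62.77.
AQI = 51 + 49/95.07·62.77 ≈ 83.35 ⇒ 83.
CO: row 28.984–36.319 (AQI 151–200). (200−151)·(32.026−28.984)/(36.319−28.984) + 151 = 49·3.042/7.335 + 151 ≈ 171.32 → 171.
O₃: 0.10475 lies in 0.08589–0.11437, so I_lo=201, I_hi=300, C_lo=0.08589, C_hi=0.11437.
(300−201)/(0.11437−0.08589) × (0.10475−0.08589) + 201 = 99/0.02848 × 0.01886 + 201 ≈ 266.56 → 267.
NO₂: 364 lies in 361–649, so I_lo=151, I_hi=200, C_lo=361, C_hi=649.
(200−151)/(649−361) × (364−361) + 151 = 49/288 × 3 + 151 ≈ 151.51 → 152.
PM10: 325.36 ∈ [260.84, 343.76] ↔ index [101, 150].
101 + (325.36−260.84)·(150−101)/(343.76−260.84) = 101 + 64.52·49/82.92 ≈ 139.13, so AQI = 139.
Sub-indices: PM2.5→83, CO→171, O₃→267, NO₂→152, PM10→139. Overall AQI = max = 267; dominant pollutant is O₃.
AQI 267: Very Unhealthy.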